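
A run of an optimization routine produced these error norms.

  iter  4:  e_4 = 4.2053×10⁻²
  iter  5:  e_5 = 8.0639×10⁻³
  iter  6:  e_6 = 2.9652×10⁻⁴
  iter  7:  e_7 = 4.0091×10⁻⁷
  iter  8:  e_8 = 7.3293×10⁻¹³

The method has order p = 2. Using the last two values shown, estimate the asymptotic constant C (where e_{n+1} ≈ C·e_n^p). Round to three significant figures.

4.56

C ≈ e_8 / e_7^2
  = 7.3293×10⁻¹³ / (4.0091×10⁻⁷)^2
  = 7.3293×10⁻¹³ / 1.60729e-13 ≈ 4.56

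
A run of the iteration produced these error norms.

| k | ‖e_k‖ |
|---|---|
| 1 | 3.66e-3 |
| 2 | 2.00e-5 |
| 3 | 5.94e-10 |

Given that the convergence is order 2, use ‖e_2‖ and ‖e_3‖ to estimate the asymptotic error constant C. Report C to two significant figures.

C ≈ ‖e_3‖ / ‖e_2‖^2
  = 5.94e-10 / (2.00e-5)^2
  = 5.94e-10 / 4e-10 ≈ 1.485

1.5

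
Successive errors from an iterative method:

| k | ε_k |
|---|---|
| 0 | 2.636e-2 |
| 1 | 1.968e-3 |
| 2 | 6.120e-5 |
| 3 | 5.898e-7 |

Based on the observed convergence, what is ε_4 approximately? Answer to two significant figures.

1.2e-9

First estimate the order: p ≈ ln(ε_3/ε_2) / ln(ε_2/ε_1) = ln(5.898e-7/6.120e-5)/ln(6.120e-5/1.968e-3) = ln(0.00963725)/ln(0.0310976) ≈ 1.3375.
Then ε_4 ≈ ε_3·(ε_3/ε_2)^p = 5.898e-7·(0.00963725)^1.3375 = 5.898e-7·0.00201158 ≈ 1.186e-09.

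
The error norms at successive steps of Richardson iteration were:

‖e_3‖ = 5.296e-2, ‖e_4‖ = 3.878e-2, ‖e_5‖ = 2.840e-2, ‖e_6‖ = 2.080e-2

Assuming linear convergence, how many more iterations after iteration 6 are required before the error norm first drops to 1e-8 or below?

Rate ρ ≈ ‖e_6‖/‖e_5‖ = 2.080e-2/2.840e-2 = 0.7324.
After j more steps, ‖e_{6+j}‖ ≈ 2.080e-2·ρ^j; need ρ^j ≤ 1e-8/2.080e-2 = 4.80769e-07.
j ≥ ln(4.80769e-07)/ln(0.7324) = -14.5479/-0.31143 = 46.713.
So 47 more iterations are needed.

47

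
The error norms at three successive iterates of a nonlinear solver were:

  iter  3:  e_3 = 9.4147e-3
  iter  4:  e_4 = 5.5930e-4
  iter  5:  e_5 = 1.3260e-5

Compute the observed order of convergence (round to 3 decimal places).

p ≈ ln(e_5/e_4) / ln(e_4/e_3)
  = ln(1.3260e-5/5.5930e-4) / ln(5.5930e-4/9.4147e-3)
  = ln(0.0237082) / ln(0.0594071)
  = -3.741934 / -2.823342 ≈ 1.325356

1.325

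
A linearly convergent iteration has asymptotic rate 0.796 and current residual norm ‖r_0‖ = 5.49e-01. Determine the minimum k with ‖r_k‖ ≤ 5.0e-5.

41

After k steps, ‖r_k‖ ≈ 5.49e-01·0.796^k.
Need 0.796^k ≤ 5.0e-5/5.49e-01 = 9.10747e-05.
k ≥ ln(9.10747e-05)/ln(0.796) = -9.3038/-0.22816 = 40.778.
Smallest integer k = 41.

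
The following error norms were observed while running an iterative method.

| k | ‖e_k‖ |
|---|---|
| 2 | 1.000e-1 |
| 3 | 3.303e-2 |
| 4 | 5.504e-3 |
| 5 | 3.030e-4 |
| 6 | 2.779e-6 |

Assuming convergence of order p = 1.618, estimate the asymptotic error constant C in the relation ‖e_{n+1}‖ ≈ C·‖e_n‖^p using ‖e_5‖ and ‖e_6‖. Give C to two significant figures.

1.4

C ≈ ‖e_6‖ / ‖e_5‖^1.618
  = 2.779e-6 / (3.030e-4)^1.618
  = 2.779e-6 / 2.02756e-06 ≈ 1.3706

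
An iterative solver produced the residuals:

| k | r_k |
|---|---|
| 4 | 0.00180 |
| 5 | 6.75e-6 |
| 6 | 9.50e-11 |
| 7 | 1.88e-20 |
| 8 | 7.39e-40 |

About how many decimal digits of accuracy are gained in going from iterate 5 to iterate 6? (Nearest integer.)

5

Digits gained ≈ log₁₀(r_5/r_6) = log₁₀(6.75e-6/9.50e-11) = log₁₀(71052.6) ≈ 4.852.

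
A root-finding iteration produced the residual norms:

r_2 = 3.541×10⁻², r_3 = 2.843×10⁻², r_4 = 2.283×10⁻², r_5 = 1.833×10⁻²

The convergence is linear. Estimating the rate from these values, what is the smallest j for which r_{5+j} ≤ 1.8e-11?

Rate ρ ≈ r_5/r_4 = 1.833×10⁻²/2.283×10⁻² = 0.8029.
After j more steps, r_{5+j} ≈ 1.833×10⁻²·ρ^j; need ρ^j ≤ 1.8e-11/1.833×10⁻² = 9.81997e-10.
j ≥ ln(9.81997e-10)/ln(0.8029) = -20.7414/-0.21953 = 94.481.
So 95 more iterations are needed.

95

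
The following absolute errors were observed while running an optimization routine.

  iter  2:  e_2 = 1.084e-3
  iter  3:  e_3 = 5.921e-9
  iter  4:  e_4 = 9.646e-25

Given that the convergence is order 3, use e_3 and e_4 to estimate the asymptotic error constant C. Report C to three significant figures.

4.65

C ≈ e_4 / e_3^3
  = 9.646e-25 / (5.921e-9)^3
  = 9.646e-25 / 2.0758e-25 ≈ 4.6469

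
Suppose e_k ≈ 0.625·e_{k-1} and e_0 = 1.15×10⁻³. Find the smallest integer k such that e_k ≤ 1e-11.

After k steps, e_k ≈ 1.15×10⁻³·0.625^k.
Need 0.625^k ≤ 1e-11/1.15×10⁻³ = 8.69565e-09.
k ≥ ln(8.69565e-09)/ln(0.625) = -18.5604/-0.47000 = 39.490.
Smallest integer k = 40.

40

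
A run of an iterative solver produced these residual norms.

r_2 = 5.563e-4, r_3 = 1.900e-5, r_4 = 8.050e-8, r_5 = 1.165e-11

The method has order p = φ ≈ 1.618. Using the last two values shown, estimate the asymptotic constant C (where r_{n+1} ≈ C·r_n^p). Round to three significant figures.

C ≈ r_5 / r_4^1.618
  = 1.165e-11 / (8.050e-8)^1.618
  = 1.165e-11 / 3.32336e-12 ≈ 3.5055

3.51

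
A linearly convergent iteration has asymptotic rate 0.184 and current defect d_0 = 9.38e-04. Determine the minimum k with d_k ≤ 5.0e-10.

9

After k steps, d_k ≈ 9.38e-04·0.184^k.
Need 0.184^k ≤ 5.0e-10/9.38e-04 = 5.33049e-07.
k ≥ ln(5.33049e-07)/ln(0.184) = -14.4447/-1.69282 = 8.533.
Smallest integer k = 9.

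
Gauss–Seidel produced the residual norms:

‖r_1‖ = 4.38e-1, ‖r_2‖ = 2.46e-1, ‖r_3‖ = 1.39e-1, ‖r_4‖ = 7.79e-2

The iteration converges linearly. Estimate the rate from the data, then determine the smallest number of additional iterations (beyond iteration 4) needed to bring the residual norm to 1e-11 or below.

40

Rate ρ ≈ ‖r_4‖/‖r_3‖ = 7.79e-2/1.39e-1 = 0.5604.
After j more steps, ‖r_{4+j}‖ ≈ 7.79e-2·ρ^j; need ρ^j ≤ 1e-11/7.79e-2 = 1.2837e-10.
j ≥ ln(1.2837e-10)/ln(0.5604) = -22.7761/-0.57910 = 39.330.
So 40 more iterations are needed.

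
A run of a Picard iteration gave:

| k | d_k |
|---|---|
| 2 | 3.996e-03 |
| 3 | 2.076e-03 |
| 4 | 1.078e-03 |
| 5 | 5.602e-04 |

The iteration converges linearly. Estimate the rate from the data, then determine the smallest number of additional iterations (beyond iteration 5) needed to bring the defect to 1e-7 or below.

Rate ρ ≈ d_5/d_4 = 5.602e-04/1.078e-03 = 0.5197.
After j more steps, d_{5+j} ≈ 5.602e-04·ρ^j; need ρ^j ≤ 1e-7/5.602e-04 = 0.000178508.
j ≥ ln(0.000178508)/ln(0.5197) = -8.6309/-0.65450 = 13.187.
So 14 more iterations are needed.

14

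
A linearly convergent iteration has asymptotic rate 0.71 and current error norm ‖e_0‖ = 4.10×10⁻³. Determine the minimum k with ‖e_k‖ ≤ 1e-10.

52

After k steps, ‖e_k‖ ≈ 4.10×10⁻³·0.71^k.
Need 0.71^k ≤ 1e-10/4.10×10⁻³ = 2.43902e-08.
k ≥ ln(2.43902e-08)/ln(0.71) = -17.5291/-0.34249 = 51.181.
Smallest integer k = 52.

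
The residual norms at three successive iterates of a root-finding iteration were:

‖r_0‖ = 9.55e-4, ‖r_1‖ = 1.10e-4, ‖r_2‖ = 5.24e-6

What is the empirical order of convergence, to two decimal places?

p ≈ ln(‖r_2‖/‖r_1‖) / ln(‖r_1‖/‖r_0‖)
  = ln(5.24e-6/1.10e-4) / ln(1.10e-4/9.55e-4)
  = ln(0.0476364) / ln(0.115183)
  = -3.04416 / -2.16123 ≈ 1.40853

1.41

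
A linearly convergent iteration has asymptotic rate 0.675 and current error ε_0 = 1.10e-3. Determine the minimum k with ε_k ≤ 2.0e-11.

After k steps, ε_k ≈ 1.10e-3·0.675^k.
Need 0.675^k ≤ 2.0e-11/1.10e-3 = 1.81818e-08.
k ≥ ln(1.81818e-08)/ln(0.675) = -17.8228/-0.39304 = 45.346.
Smallest integer k = 46.

46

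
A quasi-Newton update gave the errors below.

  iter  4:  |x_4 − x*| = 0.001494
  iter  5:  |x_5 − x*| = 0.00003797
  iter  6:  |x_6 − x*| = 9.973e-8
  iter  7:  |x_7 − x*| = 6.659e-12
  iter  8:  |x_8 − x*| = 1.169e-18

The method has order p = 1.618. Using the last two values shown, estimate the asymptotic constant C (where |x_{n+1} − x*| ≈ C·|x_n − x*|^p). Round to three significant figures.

1.42

C ≈ |x_8 − x*| / |x_7 − x*|^1.618
  = 1.169e-18 / (6.659e-12)^1.618
  = 1.169e-18 / 8.24662e-19 ≈ 1.4176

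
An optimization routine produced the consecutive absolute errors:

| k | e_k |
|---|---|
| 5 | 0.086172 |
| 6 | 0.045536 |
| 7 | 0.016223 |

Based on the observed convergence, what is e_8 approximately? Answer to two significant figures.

3.1e-3

First estimate the order: p ≈ ln(e_7/e_6) / ln(e_6/e_5) = ln(0.016223/0.045536)/ln(0.045536/0.086172) = ln(0.356268)/ln(0.528432) ≈ 1.6181.
Then e_8 ≈ e_7·(e_7/e_6)^p = 0.016223·(0.356268)^1.6181 = 0.016223·0.188248 ≈ 0.003054.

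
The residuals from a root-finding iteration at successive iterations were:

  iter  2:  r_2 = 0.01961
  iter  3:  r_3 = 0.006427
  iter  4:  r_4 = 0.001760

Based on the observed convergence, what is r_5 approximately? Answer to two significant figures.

First estimate the order: p ≈ ln(r_4/r_3) / ln(r_3/r_2) = ln(0.001760/0.006427)/ln(0.006427/0.01961) = ln(0.273845)/ln(0.327741) ≈ 1.1611.
Then r_5 ≈ r_4·(r_4/r_3)^p = 0.001760·(0.273845)^1.1611 = 0.001760·0.222273 ≈ 0.0003912.

3.9e-4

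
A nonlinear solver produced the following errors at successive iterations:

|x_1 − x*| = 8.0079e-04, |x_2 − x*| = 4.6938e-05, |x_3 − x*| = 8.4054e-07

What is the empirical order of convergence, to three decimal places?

1.418

p ≈ ln(|x_3 − x*|/|x_2 − x*|) / ln(|x_2 − x*|/|x_1 − x*|)
  = ln(8.4054e-07/4.6938e-05) / ln(4.6938e-05/8.0079e-04)
  = ln(0.0179075) / ln(0.0586146)
  = -4.022536 / -2.836771 ≈ 1.417998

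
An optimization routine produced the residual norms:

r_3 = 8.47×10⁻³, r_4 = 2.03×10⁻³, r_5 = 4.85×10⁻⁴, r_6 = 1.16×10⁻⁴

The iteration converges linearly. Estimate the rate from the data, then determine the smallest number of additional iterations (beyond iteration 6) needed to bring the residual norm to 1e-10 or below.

Rate ρ ≈ r_6/r_5 = 1.16×10⁻⁴/4.85×10⁻⁴ = 0.2392.
After j more steps, r_{6+j} ≈ 1.16×10⁻⁴·ρ^j; need ρ^j ≤ 1e-10/1.16×10⁻⁴ = 8.62069e-07.
j ≥ ln(8.62069e-07)/ln(0.2392) = -13.9639/-1.43046 = 9.762.
So 10 more iterations are needed.

10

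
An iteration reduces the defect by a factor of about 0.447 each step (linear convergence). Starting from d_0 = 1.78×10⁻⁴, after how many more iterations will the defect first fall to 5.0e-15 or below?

After k steps, d_k ≈ 1.78×10⁻⁴·0.447^k.
Need 0.447^k ≤ 5.0e-15/1.78×10⁻⁴ = 2.80899e-11.
k ≥ ln(2.80899e-11)/ln(0.447) = -24.2956/-0.80520 = 30.173.
Smallest integer k = 31.

31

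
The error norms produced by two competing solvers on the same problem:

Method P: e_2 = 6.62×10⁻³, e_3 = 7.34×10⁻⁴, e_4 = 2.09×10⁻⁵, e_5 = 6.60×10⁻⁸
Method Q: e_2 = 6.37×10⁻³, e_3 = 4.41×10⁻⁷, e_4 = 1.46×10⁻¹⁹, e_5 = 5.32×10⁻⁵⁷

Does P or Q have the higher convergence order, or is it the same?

Method P: p ≈ ln(6.60×10⁻⁸/2.09×10⁻⁵)/ln(2.09×10⁻⁵/7.34×10⁻⁴) ≈ 1.62.
Method Q: p ≈ ln(5.32×10⁻⁵⁷/1.46×10⁻¹⁹)/ln(1.46×10⁻¹⁹/4.41×10⁻⁷) ≈ 3.00.
Method Q has the higher order (≈3.0 vs ≈1.6).

Q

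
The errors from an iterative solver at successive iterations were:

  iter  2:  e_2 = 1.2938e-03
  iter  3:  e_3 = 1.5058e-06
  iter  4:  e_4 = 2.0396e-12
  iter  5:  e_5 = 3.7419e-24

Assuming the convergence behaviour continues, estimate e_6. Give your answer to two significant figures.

1.3e-47

First estimate the order: p ≈ ln(e_5/e_4) / ln(e_4/e_3) = ln(3.7419e-24/2.0396e-12)/ln(2.0396e-12/1.5058e-06) = ln(1.83462e-12)/ln(1.3545e-06) ≈ 2.0000.
Then e_6 ≈ e_5·(e_5/e_4)^p = 3.7419e-24·(1.83462e-12)^2.0000 = 3.7419e-24·3.36583e-24 ≈ 1.259e-47.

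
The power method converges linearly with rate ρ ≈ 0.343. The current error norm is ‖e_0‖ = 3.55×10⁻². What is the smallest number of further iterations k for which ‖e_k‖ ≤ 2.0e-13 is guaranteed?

After k steps, ‖e_k‖ ≈ 3.55×10⁻²·0.343^k.
Need 0.343^k ≤ 2.0e-13/3.55×10⁻² = 5.6338e-12.
k ≥ ln(5.6338e-12)/ln(0.343) = -25.9022/-1.07002 = 24.207.
Smallest integer k = 25.

25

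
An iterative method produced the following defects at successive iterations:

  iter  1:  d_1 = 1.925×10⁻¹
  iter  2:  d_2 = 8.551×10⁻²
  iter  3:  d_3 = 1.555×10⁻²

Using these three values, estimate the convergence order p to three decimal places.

2.101

p ≈ ln(d_3/d_2) / ln(d_2/d_1)
  = ln(1.555×10⁻²/8.551×10⁻²) / ln(8.551×10⁻²/1.925×10⁻¹)
  = ln(0.18185) / ln(0.444208)
  = -1.704573 / -0.811462 ≈ 2.100620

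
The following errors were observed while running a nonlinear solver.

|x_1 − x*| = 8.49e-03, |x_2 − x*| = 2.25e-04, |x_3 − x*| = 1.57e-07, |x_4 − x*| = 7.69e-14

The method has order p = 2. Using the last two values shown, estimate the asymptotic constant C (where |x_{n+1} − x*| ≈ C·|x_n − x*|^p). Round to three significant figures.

3.12

C ≈ |x_4 − x*| / |x_3 − x*|^2
  = 7.69e-14 / (1.57e-07)^2
  = 7.69e-14 / 2.4649e-14 ≈ 3.1198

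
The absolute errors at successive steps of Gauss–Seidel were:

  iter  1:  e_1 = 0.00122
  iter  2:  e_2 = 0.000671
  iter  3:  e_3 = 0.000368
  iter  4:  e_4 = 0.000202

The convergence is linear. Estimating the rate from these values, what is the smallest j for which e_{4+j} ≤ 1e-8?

Rate ρ ≈ e_4/e_3 = 0.000202/0.000368 = 0.5489.
After j more steps, e_{4+j} ≈ 0.000202·ρ^j; need ρ^j ≤ 1e-8/0.000202 = 4.9505e-05.
j ≥ ln(4.9505e-05)/ln(0.5489) = -9.9134/-0.59984 = 16.527.
So 17 more iterations are needed.

17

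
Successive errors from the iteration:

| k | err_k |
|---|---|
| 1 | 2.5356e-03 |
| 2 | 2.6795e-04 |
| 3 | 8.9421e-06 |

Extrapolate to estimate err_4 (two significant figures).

5.2e-8

First estimate the order: p ≈ ln(err_3/err_2) / ln(err_2/err_1) = ln(8.9421e-06/2.6795e-04)/ln(2.6795e-04/2.5356e-03) = ln(0.0333723)/ln(0.105675) ≈ 1.5129.
Then err_4 ≈ err_3·(err_3/err_2)^p = 8.9421e-06·(0.0333723)^1.5129 = 8.9421e-06·0.00583487 ≈ 5.218e-08.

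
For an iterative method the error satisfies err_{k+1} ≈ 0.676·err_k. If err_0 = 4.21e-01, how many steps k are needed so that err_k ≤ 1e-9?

51

After k steps, err_k ≈ 4.21e-01·0.676^k.
Need 0.676^k ≤ 1e-9/4.21e-01 = 2.3753e-09.
k ≥ ln(2.3753e-09)/ln(0.676) = -19.8581/-0.39156 = 50.715.
Smallest integer k = 51.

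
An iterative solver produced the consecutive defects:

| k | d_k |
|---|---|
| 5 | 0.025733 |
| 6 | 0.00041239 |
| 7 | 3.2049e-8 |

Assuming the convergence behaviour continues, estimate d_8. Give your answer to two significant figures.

1.3e-17

First estimate the order: p ≈ ln(d_7/d_6) / ln(d_6/d_5) = ln(3.2049e-8/0.00041239)/ln(0.00041239/0.025733) = ln(7.77153e-05)/ln(0.0160257) ≈ 2.2892.
Then d_8 ≈ d_7·(d_7/d_6)^p = 3.2049e-8·(7.77153e-05)^2.2892 = 3.2049e-8·3.91334e-10 ≈ 1.254e-17.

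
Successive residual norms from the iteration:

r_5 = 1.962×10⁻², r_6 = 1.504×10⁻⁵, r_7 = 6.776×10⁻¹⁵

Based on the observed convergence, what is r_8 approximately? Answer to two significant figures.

6.2e-43

First estimate the order: p ≈ ln(r_7/r_6) / ln(r_6/r_5) = ln(6.776×10⁻¹⁵/1.504×10⁻⁵)/ln(1.504×10⁻⁵/1.962×10⁻²) = ln(4.50532e-10)/ln(0.000766565) ≈ 3.0000.
Then r_8 ≈ r_7·(r_7/r_6)^p = 6.776×10⁻¹⁵·(4.50532e-10)^3.0000 = 6.776×10⁻¹⁵·9.14486e-29 ≈ 6.197e-43.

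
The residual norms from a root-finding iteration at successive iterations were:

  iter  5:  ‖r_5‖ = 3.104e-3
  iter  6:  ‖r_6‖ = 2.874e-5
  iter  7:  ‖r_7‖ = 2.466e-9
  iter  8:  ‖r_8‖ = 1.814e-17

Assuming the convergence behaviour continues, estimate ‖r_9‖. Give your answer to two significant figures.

First estimate the order: p ≈ ln(‖r_8‖/‖r_7‖) / ln(‖r_7‖/‖r_6‖) = ln(1.814e-17/2.466e-9)/ln(2.466e-9/2.874e-5) = ln(7.35604e-09)/ln(8.58038e-05) ≈ 2.0001.
Then ‖r_9‖ ≈ ‖r_8‖·(‖r_8‖/‖r_7‖)^p = 1.814e-17·(7.35604e-09)^2.0001 = 1.814e-17·5.40101e-17 ≈ 9.797e-34.

9.8e-34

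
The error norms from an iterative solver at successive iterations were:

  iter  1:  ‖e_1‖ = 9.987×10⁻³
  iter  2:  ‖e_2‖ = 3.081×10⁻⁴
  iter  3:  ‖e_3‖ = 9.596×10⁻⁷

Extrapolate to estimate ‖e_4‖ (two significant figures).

First estimate the order: p ≈ ln(‖e_3‖/‖e_2‖) / ln(‖e_2‖/‖e_1‖) = ln(9.596×10⁻⁷/3.081×10⁻⁴)/ln(3.081×10⁻⁴/9.987×10⁻³) = ln(0.00311457)/ln(0.0308501) ≈ 1.6592.
Then ‖e_4‖ ≈ ‖e_3‖·(‖e_3‖/‖e_2‖)^p = 9.596×10⁻⁷·(0.00311457)^1.6592 = 9.596×10⁻⁷·6.93499e-05 ≈ 6.655e-11.

6.7e-11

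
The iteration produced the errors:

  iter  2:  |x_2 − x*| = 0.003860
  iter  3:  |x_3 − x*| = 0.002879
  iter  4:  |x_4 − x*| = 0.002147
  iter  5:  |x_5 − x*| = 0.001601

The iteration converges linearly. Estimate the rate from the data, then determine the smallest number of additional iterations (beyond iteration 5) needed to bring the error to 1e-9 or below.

49

Rate ρ ≈ |x_5 − x*|/|x_4 − x*| = 0.001601/0.002147 = 0.7457.
After j more steps, |x_{5+j} − x*| ≈ 0.001601·ρ^j; need ρ^j ≤ 1e-9/0.001601 = 6.2461e-07.
j ≥ ln(6.2461e-07)/ln(0.7457) = -14.2861/-0.29343 = 48.687.
So 49 more iterations are needed.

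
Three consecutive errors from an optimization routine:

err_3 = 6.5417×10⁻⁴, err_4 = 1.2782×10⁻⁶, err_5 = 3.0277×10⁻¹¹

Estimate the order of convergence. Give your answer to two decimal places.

1.71

p ≈ ln(err_5/err_4) / ln(err_4/err_3)
  = ln(3.0277×10⁻¹¹/1.2782×10⁻⁶) / ln(1.2782×10⁻⁶/6.5417×10⁻⁴)
  = ln(2.36872e-05) / ln(0.00195393)
  = -10.65058 / -6.23791 ≈ 1.70740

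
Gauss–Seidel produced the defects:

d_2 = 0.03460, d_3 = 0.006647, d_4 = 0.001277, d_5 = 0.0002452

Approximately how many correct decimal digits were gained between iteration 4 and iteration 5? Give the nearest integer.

Digits gained ≈ log₁₀(d_4/d_5) = log₁₀(0.001277/0.0002452) = log₁₀(5.20799) ≈ 0.717.

1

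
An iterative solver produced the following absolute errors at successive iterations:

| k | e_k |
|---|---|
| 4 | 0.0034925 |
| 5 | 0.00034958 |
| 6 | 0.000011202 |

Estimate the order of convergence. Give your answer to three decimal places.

p ≈ ln(e_6/e_5) / ln(e_5/e_4)
  = ln(0.000011202/0.00034958) / ln(0.00034958/0.0034925)
  = ln(0.0320442) / ln(0.100094)
  = -3.440639 / -2.301646 ≈ 1.494860

1.495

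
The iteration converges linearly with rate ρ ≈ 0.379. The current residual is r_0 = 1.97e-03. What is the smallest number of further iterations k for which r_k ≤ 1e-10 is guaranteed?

18

After k steps, r_k ≈ 1.97e-03·0.379^k.
Need 0.379^k ≤ 1e-10/1.97e-03 = 5.07614e-08.
k ≥ ln(5.07614e-08)/ln(0.379) = -16.7961/-0.97022 = 17.312.
Smallest integer k = 18.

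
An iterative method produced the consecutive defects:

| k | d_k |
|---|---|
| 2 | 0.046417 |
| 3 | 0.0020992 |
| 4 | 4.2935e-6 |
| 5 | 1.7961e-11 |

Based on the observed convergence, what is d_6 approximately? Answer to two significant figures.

First estimate the order: p ≈ ln(d_5/d_4) / ln(d_4/d_3) = ln(1.7961e-11/4.2935e-6)/ln(4.2935e-6/0.0020992) = ln(4.1833e-06)/ln(0.0020453) ≈ 2.0000.
Then d_6 ≈ d_5·(d_5/d_4)^p = 1.7961e-11·(4.1833e-06)^2.0000 = 1.7961e-11·1.75e-11 ≈ 3.143e-22.

3.1e-22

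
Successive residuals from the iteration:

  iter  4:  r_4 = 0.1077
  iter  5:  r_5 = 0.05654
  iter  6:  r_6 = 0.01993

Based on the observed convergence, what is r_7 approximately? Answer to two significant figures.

First estimate the order: p ≈ ln(r_6/r_5) / ln(r_5/r_4) = ln(0.01993/0.05654)/ln(0.05654/0.1077) = ln(0.352494)/ln(0.524977) ≈ 1.6181.
Then r_7 ≈ r_6·(r_6/r_5)^p = 0.01993·(0.352494)^1.6181 = 0.01993·0.185032 ≈ 0.003688.

3.7e-3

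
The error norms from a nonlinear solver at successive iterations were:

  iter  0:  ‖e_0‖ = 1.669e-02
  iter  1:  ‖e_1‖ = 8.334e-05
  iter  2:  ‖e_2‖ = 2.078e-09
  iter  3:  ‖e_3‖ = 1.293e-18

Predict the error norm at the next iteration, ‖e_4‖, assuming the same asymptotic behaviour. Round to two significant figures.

5.0e-37

First estimate the order: p ≈ ln(‖e_3‖/‖e_2‖) / ln(‖e_2‖/‖e_1‖) = ln(1.293e-18/2.078e-09)/ln(2.078e-09/8.334e-05) = ln(6.22233e-10)/ln(2.4934e-05) ≈ 1.9999.
Then ‖e_4‖ ≈ ‖e_3‖·(‖e_3‖/‖e_2‖)^p = 1.293e-18·(6.22233e-10)^1.9999 = 1.293e-18·3.87995e-19 ≈ 5.017e-37.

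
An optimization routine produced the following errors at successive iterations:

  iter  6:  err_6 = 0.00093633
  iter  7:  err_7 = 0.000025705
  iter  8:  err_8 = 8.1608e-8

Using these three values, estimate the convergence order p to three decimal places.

p ≈ ln(err_8/err_7) / ln(err_7/err_6)
  = ln(8.1608e-8/0.000025705) / ln(0.000025705/0.00093633)
  = ln(0.00317479) / ln(0.0274529)
  = -5.752514 / -3.595283 ≈ 1.600017

1.600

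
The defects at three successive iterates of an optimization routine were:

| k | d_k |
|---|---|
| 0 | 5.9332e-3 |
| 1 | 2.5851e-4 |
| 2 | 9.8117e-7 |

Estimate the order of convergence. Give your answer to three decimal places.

p ≈ ln(d_2/d_1) / ln(d_1/d_0)
  = ln(9.8117e-7/2.5851e-4) / ln(2.5851e-4/5.9332e-3)
  = ln(0.00379548) / ln(0.0435701)
  = -5.573944 / -3.133384 ≈ 1.778890

1.779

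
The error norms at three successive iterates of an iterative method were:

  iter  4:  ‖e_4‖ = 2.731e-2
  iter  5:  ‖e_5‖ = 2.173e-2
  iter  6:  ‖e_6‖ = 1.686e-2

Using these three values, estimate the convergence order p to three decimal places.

1.110

p ≈ ln(‖e_6‖/‖e_5‖) / ln(‖e_5‖/‖e_4‖)
  = ln(1.686e-2/2.173e-2) / ln(2.173e-2/2.731e-2)
  = ln(0.775886) / ln(0.795679)
  = -0.253750 / -0.228559 ≈ 1.110217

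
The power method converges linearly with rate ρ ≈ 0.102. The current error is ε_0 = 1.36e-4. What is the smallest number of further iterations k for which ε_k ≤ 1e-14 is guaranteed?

After k steps, ε_k ≈ 1.36e-4·0.102^k.
Need 0.102^k ≤ 1e-14/1.36e-4 = 7.35294e-11.
k ≥ ln(7.35294e-11)/ln(0.102) = -23.3333/-2.28278 = 10.221.
Smallest integer k = 11.

11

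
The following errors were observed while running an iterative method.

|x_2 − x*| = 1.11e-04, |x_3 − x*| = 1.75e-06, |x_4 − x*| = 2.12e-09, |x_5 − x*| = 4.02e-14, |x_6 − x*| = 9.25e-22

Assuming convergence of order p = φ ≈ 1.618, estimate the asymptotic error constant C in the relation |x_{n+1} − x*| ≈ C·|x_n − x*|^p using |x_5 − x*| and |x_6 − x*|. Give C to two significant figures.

C ≈ |x_6 − x*| / |x_5 − x*|^1.618
  = 9.25e-22 / (4.02e-14)^1.618
  = 9.25e-22 / 2.11659e-22 ≈ 4.3702

4.4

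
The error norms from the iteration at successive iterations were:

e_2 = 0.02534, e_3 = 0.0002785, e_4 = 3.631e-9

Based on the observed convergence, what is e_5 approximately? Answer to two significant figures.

First estimate the order: p ≈ ln(e_4/e_3) / ln(e_3/e_2) = ln(3.631e-9/0.0002785)/ln(0.0002785/0.02534) = ln(1.30377e-05)/ln(0.0109905) ≈ 2.4935.
Then e_5 ≈ e_4·(e_4/e_3)^p = 3.631e-9·(1.30377e-05)^2.4935 = 3.631e-9·6.60319e-13 ≈ 2.398e-21.

2.4e-21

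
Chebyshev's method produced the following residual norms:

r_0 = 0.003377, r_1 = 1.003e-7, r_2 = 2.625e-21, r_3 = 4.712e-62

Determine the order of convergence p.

Consecutive ratios: r_3/r_2 = 4.712e-62/2.625e-21 = 1.79505e-41, r_2/r_1 = 2.625e-21/1.003e-7 = 2.61715e-14.
p ≈ ln(1.79505e-41)/ln(2.61715e-14) = -93.8210/-31.2741 ≈ 3.00.
So the convergence is cubic (order 3).

3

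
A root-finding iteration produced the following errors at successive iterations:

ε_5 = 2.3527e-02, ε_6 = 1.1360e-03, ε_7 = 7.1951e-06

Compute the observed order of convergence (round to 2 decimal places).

1.67

p ≈ ln(ε_7/ε_6) / ln(ε_6/ε_5)
  = ln(7.1951e-06/1.1360e-03) / ln(1.1360e-03/2.3527e-02)
  = ln(0.00633371) / ln(0.0482849)
  = -5.06187 / -3.03064 ≈ 1.67023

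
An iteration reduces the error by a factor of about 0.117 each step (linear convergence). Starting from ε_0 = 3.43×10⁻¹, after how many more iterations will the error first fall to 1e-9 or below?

10

After k steps, ε_k ≈ 3.43×10⁻¹·0.117^k.
Need 0.117^k ≤ 1e-9/3.43×10⁻¹ = 2.91545e-09.
k ≥ ln(2.91545e-09)/ln(0.117) = -19.6532/-2.14558 = 9.160.
Smallest integer k = 10.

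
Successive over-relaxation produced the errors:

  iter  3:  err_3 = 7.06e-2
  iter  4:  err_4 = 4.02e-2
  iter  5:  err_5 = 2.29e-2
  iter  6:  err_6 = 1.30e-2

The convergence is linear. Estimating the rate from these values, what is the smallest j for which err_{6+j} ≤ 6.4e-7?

18

Rate ρ ≈ err_6/err_5 = 1.30e-2/2.29e-2 = 0.5677.
After j more steps, err_{6+j} ≈ 1.30e-2·ρ^j; need ρ^j ≤ 6.4e-7/1.30e-2 = 4.92308e-05.
j ≥ ln(4.92308e-05)/ln(0.5677) = -9.9190/-0.56616 = 17.520.
So 18 more iterations are needed.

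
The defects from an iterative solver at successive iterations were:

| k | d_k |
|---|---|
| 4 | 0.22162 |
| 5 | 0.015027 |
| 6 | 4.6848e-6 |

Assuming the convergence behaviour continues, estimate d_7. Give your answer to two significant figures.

1.4e-16

First estimate the order: p ≈ ln(d_6/d_5) / ln(d_5/d_4) = ln(4.6848e-6/0.015027)/ln(0.015027/0.22162) = ln(0.000311759)/ln(0.0678053) ≈ 3.0000.
Then d_7 ≈ d_6·(d_6/d_5)^p = 4.6848e-6·(0.000311759)^3.0000 = 4.6848e-6·3.0301e-11 ≈ 1.42e-16.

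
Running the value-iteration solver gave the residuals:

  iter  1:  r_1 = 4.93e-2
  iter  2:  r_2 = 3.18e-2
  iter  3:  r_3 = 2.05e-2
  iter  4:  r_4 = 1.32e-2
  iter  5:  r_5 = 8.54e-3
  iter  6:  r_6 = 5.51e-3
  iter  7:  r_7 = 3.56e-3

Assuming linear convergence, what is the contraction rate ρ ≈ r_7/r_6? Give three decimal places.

ρ ≈ r_7/r_6 = 3.56e-3/5.51e-3 = 0.64610

0.646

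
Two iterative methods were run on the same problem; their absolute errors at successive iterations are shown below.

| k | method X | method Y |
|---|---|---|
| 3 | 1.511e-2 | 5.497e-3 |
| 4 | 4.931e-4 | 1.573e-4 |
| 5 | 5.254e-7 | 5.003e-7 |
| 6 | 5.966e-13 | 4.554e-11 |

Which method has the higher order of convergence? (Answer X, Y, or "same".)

Method X: p ≈ ln(5.966e-13/5.254e-7)/ln(5.254e-7/4.931e-4) ≈ 2.00.
Method Y: p ≈ ln(4.554e-11/5.003e-7)/ln(5.003e-7/1.573e-4) ≈ 1.62.
Method X has the higher order (≈2.0 vs ≈1.6).

X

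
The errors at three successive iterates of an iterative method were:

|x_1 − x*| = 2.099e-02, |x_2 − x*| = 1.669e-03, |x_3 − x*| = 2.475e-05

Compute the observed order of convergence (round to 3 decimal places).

1.663

p ≈ ln(|x_3 − x*|/|x_2 − x*|) / ln(|x_2 − x*|/|x_1 − x*|)
  = ln(2.475e-05/1.669e-03) / ln(1.669e-03/2.099e-02)
  = ln(0.0148292) / ln(0.0795141)
  = -4.211157 / -2.531821 ≈ 1.663292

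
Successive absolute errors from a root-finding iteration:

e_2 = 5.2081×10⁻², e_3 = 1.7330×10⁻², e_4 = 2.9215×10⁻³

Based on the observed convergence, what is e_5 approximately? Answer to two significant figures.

1.6e-4

First estimate the order: p ≈ ln(e_4/e_3) / ln(e_3/e_2) = ln(2.9215×10⁻³/1.7330×10⁻²)/ln(1.7330×10⁻²/5.2081×10⁻²) = ln(0.16858)/ln(0.332751) ≈ 1.6180.
Then e_5 ≈ e_4·(e_4/e_3)^p = 2.9215×10⁻³·(0.16858)^1.6180 = 2.9215×10⁻³·0.0561012 ≈ 0.0001639.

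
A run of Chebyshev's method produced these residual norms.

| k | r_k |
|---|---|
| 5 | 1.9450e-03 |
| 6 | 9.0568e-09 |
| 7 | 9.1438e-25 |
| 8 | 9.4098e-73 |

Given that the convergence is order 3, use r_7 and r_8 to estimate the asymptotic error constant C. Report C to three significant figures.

C ≈ r_8 / r_7^3
  = 9.4098e-73 / (9.1438e-25)^3
  = 9.4098e-73 / 7.64505e-73 ≈ 1.2308

1.23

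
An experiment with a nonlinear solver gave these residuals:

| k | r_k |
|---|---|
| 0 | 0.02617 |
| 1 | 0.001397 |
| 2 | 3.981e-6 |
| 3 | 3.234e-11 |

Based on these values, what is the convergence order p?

Consecutive ratios: r_3/r_2 = 3.234e-11/3.981e-6 = 8.12359e-06, r_2/r_1 = 3.981e-6/0.001397 = 0.00284968.
p ≈ ln(8.12359e-06)/ln(0.00284968) = -11.7207/-5.8605 ≈ 2.00.
So the convergence is quadratic (order 2).

2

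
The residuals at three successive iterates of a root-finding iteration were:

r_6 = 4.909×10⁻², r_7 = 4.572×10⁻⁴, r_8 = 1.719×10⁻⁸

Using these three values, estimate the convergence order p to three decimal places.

p ≈ ln(r_8/r_7) / ln(r_7/r_6)
  = ln(1.719×10⁻⁸/4.572×10⁻⁴) / ln(4.572×10⁻⁴/4.909×10⁻²)
  = ln(3.75984e-05) / ln(0.00931351)
  = -10.188549 / -4.676289 ≈ 2.178768

2.179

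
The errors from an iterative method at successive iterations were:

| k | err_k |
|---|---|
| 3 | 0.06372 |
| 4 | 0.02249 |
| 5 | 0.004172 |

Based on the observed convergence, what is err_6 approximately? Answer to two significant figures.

First estimate the order: p ≈ ln(err_5/err_4) / ln(err_4/err_3) = ln(0.004172/0.02249)/ln(0.02249/0.06372) = ln(0.185505)/ln(0.35295) ≈ 1.6177.
Then err_6 ≈ err_5·(err_5/err_4)^p = 0.004172·(0.185505)^1.6177 = 0.004172·0.0655268 ≈ 0.0002734.

2.7e-4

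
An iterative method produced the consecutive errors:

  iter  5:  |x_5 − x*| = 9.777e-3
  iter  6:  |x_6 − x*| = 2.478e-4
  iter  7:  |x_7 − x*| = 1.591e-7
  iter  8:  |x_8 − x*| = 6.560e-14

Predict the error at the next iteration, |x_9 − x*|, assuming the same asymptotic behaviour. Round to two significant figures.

First estimate the order: p ≈ ln(|x_8 − x*|/|x_7 − x*|) / ln(|x_7 − x*|/|x_6 − x*|) = ln(6.560e-14/1.591e-7)/ln(1.591e-7/2.478e-4) = ln(4.12319e-07)/ln(0.00064205) ≈ 2.0000.
Then |x_9 − x*| ≈ |x_8 − x*|·(|x_8 − x*|/|x_7 − x*|)^p = 6.560e-14·(4.12319e-07)^2.0000 = 6.560e-14·1.70007e-13 ≈ 1.115e-26.

1.1e-26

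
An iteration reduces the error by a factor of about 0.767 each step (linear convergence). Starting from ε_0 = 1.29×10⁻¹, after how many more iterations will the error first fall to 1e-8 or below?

After k steps, ε_k ≈ 1.29×10⁻¹·0.767^k.
Need 0.767^k ≤ 1e-8/1.29×10⁻¹ = 7.75194e-08.
k ≥ ln(7.75194e-08)/ln(0.767) = -16.3727/-0.26527 = 61.721.
Smallest integer k = 62.

62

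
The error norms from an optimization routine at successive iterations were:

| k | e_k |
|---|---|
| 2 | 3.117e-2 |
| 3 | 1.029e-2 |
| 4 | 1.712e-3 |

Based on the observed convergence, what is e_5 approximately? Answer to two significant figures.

First estimate the order: p ≈ ln(e_4/e_3) / ln(e_3/e_2) = ln(1.712e-3/1.029e-2)/ln(1.029e-2/3.117e-2) = ln(0.166375)/ln(0.330125) ≈ 1.6183.
Then e_5 ≈ e_4·(e_4/e_3)^p = 1.712e-3·(0.166375)^1.6183 = 1.712e-3·0.0548892 ≈ 9.397e-05.

9.4e-5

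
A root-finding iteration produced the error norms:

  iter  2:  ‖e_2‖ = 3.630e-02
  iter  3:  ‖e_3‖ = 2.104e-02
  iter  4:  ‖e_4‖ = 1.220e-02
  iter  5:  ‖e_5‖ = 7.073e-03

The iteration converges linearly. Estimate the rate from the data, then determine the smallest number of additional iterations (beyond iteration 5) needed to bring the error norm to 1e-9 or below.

Rate ρ ≈ ‖e_5‖/‖e_4‖ = 7.073e-03/1.220e-02 = 0.5798.
After j more steps, ‖e_{5+j}‖ ≈ 7.073e-03·ρ^j; need ρ^j ≤ 1e-9/7.073e-03 = 1.41383e-07.
j ≥ ln(1.41383e-07)/ln(0.5798) = -15.7718/-0.54507 = 28.935.
So 29 more iterations are needed.

29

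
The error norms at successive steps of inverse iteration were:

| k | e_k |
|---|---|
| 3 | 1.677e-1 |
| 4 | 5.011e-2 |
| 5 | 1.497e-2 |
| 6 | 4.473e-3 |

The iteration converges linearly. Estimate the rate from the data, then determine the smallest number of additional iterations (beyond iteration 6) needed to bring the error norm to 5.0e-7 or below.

Rate ρ ≈ e_6/e_5 = 4.473e-3/1.497e-2 = 0.2988.
After j more steps, e_{6+j} ≈ 4.473e-3·ρ^j; need ρ^j ≤ 5.0e-7/4.473e-3 = 0.000111782.
j ≥ ln(0.000111782)/ln(0.2988) = -9.0990/-1.20798 = 7.532.
So 8 more iterations are needed.

8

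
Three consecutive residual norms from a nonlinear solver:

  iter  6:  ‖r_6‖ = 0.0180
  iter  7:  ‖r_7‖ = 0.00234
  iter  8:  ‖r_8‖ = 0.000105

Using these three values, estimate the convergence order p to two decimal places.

p ≈ ln(‖r_8‖/‖r_7‖) / ln(‖r_7‖/‖r_6‖)
  = ln(0.000105/0.00234) / ln(0.00234/0.0180)
  = ln(0.0448718) / ln(0.13)
  = -3.10395 / -2.04022 ≈ 1.52138

1.52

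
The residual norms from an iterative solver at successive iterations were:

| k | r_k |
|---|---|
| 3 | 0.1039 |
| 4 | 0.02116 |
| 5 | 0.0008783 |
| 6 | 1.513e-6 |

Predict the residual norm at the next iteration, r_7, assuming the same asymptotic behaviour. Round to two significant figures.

4.5e-12

First estimate the order: p ≈ ln(r_6/r_5) / ln(r_5/r_4) = ln(1.513e-6/0.0008783)/ln(0.0008783/0.02116) = ln(0.00172265)/ln(0.0415076) ≈ 2.0000.
Then r_7 ≈ r_6·(r_6/r_5)^p = 1.513e-6·(0.00172265)^2.0000 = 1.513e-6·2.96752e-06 ≈ 4.49e-12.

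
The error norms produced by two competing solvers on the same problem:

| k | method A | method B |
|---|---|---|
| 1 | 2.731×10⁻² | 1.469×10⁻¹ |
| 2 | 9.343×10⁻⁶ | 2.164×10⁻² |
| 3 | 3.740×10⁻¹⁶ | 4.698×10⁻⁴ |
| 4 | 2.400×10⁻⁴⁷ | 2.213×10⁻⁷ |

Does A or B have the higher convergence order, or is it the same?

Method A: p ≈ ln(2.400×10⁻⁴⁷/3.740×10⁻¹⁶)/ln(3.740×10⁻¹⁶/9.343×10⁻⁶) ≈ 3.00.
Method B: p ≈ ln(2.213×10⁻⁷/4.698×10⁻⁴)/ln(4.698×10⁻⁴/2.164×10⁻²) ≈ 2.00.
Method A has the higher order (≈3.0 vs ≈2.0).

A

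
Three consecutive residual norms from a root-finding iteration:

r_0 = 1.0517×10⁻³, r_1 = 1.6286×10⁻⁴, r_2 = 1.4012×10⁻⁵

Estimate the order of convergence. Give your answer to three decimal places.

1.315

p ≈ ln(r_2/r_1) / ln(r_1/r_0)
  = ln(1.4012×10⁻⁵/1.6286×10⁻⁴) / ln(1.6286×10⁻⁴/1.0517×10⁻³)
  = ln(0.0860371) / ln(0.154854)
  = -2.452977 / -1.865273 ≈ 1.315077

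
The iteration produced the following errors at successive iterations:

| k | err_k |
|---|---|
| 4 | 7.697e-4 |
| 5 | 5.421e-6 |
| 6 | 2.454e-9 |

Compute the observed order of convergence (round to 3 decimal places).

p ≈ ln(err_6/err_5) / ln(err_5/err_4)
  = ln(2.454e-9/5.421e-6) / ln(5.421e-6/7.697e-4)
  = ln(0.000452684) / ln(0.007043)
  = -7.700316 / -4.955721 ≈ 1.553824

1.554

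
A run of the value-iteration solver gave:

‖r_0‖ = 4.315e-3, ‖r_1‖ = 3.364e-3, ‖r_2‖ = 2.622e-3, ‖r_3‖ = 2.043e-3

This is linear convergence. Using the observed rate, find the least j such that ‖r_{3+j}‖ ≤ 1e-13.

Rate ρ ≈ ‖r_3‖/‖r_2‖ = 2.043e-3/2.622e-3 = 0.7792.
After j more steps, ‖r_{3+j}‖ ≈ 2.043e-3·ρ^j; need ρ^j ≤ 1e-13/2.043e-3 = 4.89476e-11.
j ≥ ln(4.89476e-11)/ln(0.7792) = -23.7403/-0.24949 = 95.155.
So 96 more iterations are needed.

96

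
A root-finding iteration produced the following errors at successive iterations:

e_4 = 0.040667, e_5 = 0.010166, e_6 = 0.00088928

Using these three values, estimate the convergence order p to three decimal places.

p ≈ ln(e_6/e_5) / ln(e_5/e_4)
  = ln(0.00088928/0.010166) / ln(0.010166/0.040667)
  = ln(0.0874759) / ln(0.249982)
  = -2.436392 / -1.386366 ≈ 1.757395

1.757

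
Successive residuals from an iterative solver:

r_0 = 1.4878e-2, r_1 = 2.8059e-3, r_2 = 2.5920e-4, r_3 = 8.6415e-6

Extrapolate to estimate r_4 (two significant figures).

6.7e-8

First estimate the order: p ≈ ln(r_3/r_2) / ln(r_2/r_1) = ln(8.6415e-6/2.5920e-4)/ln(2.5920e-4/2.8059e-3) = ln(0.0333391)/ln(0.0923768) ≈ 1.4279.
Then r_4 ≈ r_3·(r_3/r_2)^p = 8.6415e-6·(0.0333391)^1.4279 = 8.6415e-6·0.00777904 ≈ 6.722e-08.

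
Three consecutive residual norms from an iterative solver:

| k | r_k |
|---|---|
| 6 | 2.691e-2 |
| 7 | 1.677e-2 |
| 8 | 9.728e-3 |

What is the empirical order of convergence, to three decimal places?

p ≈ ln(r_8/r_7) / ln(r_7/r_6)
  = ln(9.728e-3/1.677e-2) / ln(1.677e-2/2.691e-2)
  = ln(0.580083) / ln(0.623188)
  = -0.544584 / -0.472907 ≈ 1.151567

1.152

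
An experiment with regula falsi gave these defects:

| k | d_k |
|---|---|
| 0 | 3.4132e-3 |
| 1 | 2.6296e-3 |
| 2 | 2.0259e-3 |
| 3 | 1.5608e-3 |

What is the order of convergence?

1

Consecutive ratios: d_3/d_2 = 1.5608e-3/2.0259e-3 = 0.770423, d_2/d_1 = 2.0259e-3/2.6296e-3 = 0.770421.
p ≈ ln(0.770423)/ln(0.770421) = -0.2608/-0.2608 ≈ 1.00.
So the convergence is linear (order 1).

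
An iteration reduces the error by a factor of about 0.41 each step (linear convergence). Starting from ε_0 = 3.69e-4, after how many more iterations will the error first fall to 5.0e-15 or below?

29

After k steps, ε_k ≈ 3.69e-4·0.41^k.
Need 0.41^k ≤ 5.0e-15/3.69e-4 = 1.35501e-11.
k ≥ ln(1.35501e-11)/ln(0.41) = -25.0246/-0.89160 = 28.067.
Smallest integer k = 29.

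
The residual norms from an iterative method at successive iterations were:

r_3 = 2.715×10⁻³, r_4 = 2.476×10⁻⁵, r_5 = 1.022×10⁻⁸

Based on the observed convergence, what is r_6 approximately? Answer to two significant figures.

First estimate the order: p ≈ ln(r_5/r_4) / ln(r_4/r_3) = ln(1.022×10⁻⁸/2.476×10⁻⁵)/ln(2.476×10⁻⁵/2.715×10⁻³) = ln(0.000412763)/ln(0.00911971) ≈ 1.6590.
Then r_6 ≈ r_5·(r_5/r_4)^p = 1.022×10⁻⁸·(0.000412763)^1.6590 = 1.022×10⁻⁸·2.42911e-06 ≈ 2.483e-14.

2.5e-14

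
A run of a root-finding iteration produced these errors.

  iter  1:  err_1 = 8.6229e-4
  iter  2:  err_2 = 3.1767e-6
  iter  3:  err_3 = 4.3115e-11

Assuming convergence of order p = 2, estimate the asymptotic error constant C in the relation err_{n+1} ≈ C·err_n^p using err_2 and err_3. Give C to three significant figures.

4.27

C ≈ err_3 / err_2^2
  = 4.3115e-11 / (3.1767e-6)^2
  = 4.3115e-11 / 1.00914e-11 ≈ 4.2724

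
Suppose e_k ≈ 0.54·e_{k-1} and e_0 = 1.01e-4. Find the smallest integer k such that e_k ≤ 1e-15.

After k steps, e_k ≈ 1.01e-4·0.54^k.
Need 0.54^k ≤ 1e-15/1.01e-4 = 9.90099e-12.
k ≥ ln(9.90099e-12)/ln(0.54) = -25.3384/-0.61619 = 41.121.
Smallest integer k = 42.

42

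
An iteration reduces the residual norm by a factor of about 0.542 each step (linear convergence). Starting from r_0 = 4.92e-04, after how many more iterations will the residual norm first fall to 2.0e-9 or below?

After k steps, r_k ≈ 4.92e-04·0.542^k.
Need 0.542^k ≤ 2.0e-9/4.92e-04 = 4.06504e-06.
k ≥ ln(4.06504e-06)/ln(0.542) = -12.4131/-0.61249 = 20.267.
Smallest integer k = 21.

21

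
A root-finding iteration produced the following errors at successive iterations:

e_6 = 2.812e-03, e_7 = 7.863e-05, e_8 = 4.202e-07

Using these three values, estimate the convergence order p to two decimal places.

p ≈ ln(e_8/e_7) / ln(e_7/e_6)
  = ln(4.202e-07/7.863e-05) / ln(7.863e-05/2.812e-03)
  = ln(0.00534402) / ln(0.0279623)
  = -5.23178 / -3.57690 ≈ 1.46266

1.46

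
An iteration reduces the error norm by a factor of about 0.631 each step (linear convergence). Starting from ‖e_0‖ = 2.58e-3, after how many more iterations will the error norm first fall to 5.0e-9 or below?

After k steps, ‖e_k‖ ≈ 2.58e-3·0.631^k.
Need 0.631^k ≤ 5.0e-9/2.58e-3 = 1.93798e-06.
k ≥ ln(1.93798e-06)/ln(0.631) = -13.1539/-0.46045 = 28.567.
Smallest integer k = 29.

29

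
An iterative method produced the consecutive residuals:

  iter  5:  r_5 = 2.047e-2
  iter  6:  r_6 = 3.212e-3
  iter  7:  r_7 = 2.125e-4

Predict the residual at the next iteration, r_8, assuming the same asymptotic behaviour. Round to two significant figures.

4.0e-6

First estimate the order: p ≈ ln(r_7/r_6) / ln(r_6/r_5) = ln(2.125e-4/3.212e-3)/ln(3.212e-3/2.047e-2) = ln(0.0661582)/ln(0.156913) ≈ 1.4663.
Then r_8 ≈ r_7·(r_7/r_6)^p = 2.125e-4·(0.0661582)^1.4663 = 2.125e-4·0.0186476 ≈ 3.963e-06.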